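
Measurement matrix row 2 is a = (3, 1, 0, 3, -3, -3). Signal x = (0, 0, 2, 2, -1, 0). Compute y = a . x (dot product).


Non-zero terms: ['0*2', '3*2', '-3*-1']
Products: [0, 6, 3]
y = sum = 9.

9


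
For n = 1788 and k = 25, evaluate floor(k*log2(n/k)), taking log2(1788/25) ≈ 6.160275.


log2(n/k) = log2(1788/25) ≈ 6.160275.
k*log2(n/k) ≈ 25*6.160275 = 154.006875.
floor(154.006875) = 154.

154


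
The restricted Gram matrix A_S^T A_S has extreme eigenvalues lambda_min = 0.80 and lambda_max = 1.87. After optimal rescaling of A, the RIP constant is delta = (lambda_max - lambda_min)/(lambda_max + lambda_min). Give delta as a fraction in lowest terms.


lambda_max - lambda_min = 1.87 - 0.80 = 1.07.
lambda_max + lambda_min = 1.87 + 0.80 = 2.67.
delta = 1.07/2.67 = 107/267.

107/267


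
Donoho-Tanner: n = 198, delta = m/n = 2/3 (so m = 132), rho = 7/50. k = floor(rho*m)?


m = 2/3*198 = 132.
rho = 7/50.
rho*m = 7/50*132 = 18.48.
k = floor(18.48) = 18.

18


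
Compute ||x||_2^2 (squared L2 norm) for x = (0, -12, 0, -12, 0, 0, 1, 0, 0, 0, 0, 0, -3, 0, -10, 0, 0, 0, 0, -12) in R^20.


Non-zero entries: [(1, -12), (3, -12), (6, 1), (12, -3), (14, -10), (19, -12)]
Squares: [144, 144, 1, 9, 100, 144]
||x||_2^2 = sum = 542.

542


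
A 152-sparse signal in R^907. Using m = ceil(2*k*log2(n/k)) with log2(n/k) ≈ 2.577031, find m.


log2(n/k) = log2(907/152) ≈ 2.577031.
2*k*log2(n/k) ≈ 2*152*2.577031 = 783.417424.
m = ceil(783.417424) = 784.

784


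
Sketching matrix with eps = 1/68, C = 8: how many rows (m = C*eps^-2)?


1/eps = 68.
(1/eps)^2 = 4624.
m = 8*4624 = 36992.

36992


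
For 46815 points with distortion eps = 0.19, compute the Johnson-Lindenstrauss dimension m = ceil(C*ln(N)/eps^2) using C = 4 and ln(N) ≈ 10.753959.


ln(46815) ≈ 10.753959.
eps^2 = 0.19^2 = 0.0361.
C*ln(N)/eps^2 ≈ 4*10.753959/0.0361 ≈ 1191.5744.
m = ceil(1191.5744) = 1192.

1192


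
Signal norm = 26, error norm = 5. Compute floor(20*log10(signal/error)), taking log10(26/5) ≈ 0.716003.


||x||/||e|| = 26/5.
log10(26/5) ≈ 0.716003.
20*log10(||x||/||e||) ≈ 20*0.716003 = 14.32006.
floor(14.32006) = 14.

14


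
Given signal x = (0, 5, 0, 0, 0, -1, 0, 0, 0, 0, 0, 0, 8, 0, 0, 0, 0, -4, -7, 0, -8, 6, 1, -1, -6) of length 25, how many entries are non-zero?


Non-zero positions: [1, 5, 12, 17, 18, 20, 21, 22, 23, 24].
Sparsity = 10.

10


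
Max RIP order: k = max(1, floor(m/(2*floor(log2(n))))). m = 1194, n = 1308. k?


floor(log2(1308)) = 10.
2*10 = 20.
m/(2*floor(log2(n))) = 1194/20 ≈ 59.7.
floor = 59.
k = max(1, 59) = 59.

59


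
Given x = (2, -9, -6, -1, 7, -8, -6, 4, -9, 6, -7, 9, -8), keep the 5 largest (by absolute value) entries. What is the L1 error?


Sorted |x_i| descending: [9, 9, 9, 8, 8, 7, 7, 6, 6, 6, 4, 2, 1]
Keep top 5: [9, 9, 9, 8, 8]
Tail entries: [7, 7, 6, 6, 6, 4, 2, 1]
L1 error = sum of tail = 39.

39


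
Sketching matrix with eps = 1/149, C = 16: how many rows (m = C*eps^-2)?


1/eps = 149.
(1/eps)^2 = 22201.
m = 16*22201 = 355216.

355216


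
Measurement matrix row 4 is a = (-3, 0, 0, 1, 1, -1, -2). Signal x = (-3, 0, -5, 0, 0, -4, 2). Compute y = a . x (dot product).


Non-zero terms: ['-3*-3', '0*-5', '-1*-4', '-2*2']
Products: [9, 0, 4, -4]
y = sum = 9.

9


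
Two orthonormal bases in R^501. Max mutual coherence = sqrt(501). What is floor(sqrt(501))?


22^2 = 484 <= 501 < 529 = 23^2, so 22 <= sqrt(501) < 23.
floor(sqrt(501)) = 22.

22


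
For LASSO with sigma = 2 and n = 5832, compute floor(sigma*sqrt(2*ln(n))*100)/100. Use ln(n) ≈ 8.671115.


ln(5832) ≈ 8.671115.
2*ln(n) ≈ 17.34223.
sqrt(2*ln(n)) ≈ sqrt(17.34223) ≈ 4.1644.
lambda ≈ 2*4.1644 = 8.3288.
floor(lambda*100)/100 = 8.32.

8.32


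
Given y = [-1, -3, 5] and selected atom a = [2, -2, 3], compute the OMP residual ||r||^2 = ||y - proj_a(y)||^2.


a^T a = 17.
a^T y = 19.
coeff = 19/17 = 19/17.
||r||^2 = 234/17.

234/17


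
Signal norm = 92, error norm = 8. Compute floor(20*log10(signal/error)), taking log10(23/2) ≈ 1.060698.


||x||/||e|| = 92/8 = 23/2.
log10(23/2) ≈ 1.060698.
20*log10(||x||/||e||) ≈ 20*1.060698 = 21.21396.
floor(21.21396) = 21.

21


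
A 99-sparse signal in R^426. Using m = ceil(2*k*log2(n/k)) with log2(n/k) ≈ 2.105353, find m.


log2(n/k) = log2(426/99) ≈ 2.105353.
2*k*log2(n/k) ≈ 2*99*2.105353 = 416.859894.
m = ceil(416.859894) = 417.

417


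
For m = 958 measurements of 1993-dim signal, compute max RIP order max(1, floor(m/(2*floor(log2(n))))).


floor(log2(1993)) = 10.
2*10 = 20.
m/(2*floor(log2(n))) = 958/20 ≈ 47.9.
floor = 47.
k = max(1, 47) = 47.

47


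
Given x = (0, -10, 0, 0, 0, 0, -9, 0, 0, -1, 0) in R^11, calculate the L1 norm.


Non-zero entries: [(1, -10), (6, -9), (9, -1)]
Absolute values: [10, 9, 1]
||x||_1 = sum = 20.

20


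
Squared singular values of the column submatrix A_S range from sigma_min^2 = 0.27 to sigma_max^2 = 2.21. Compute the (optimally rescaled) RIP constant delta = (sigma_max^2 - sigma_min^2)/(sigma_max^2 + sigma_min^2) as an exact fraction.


lambda_max - lambda_min = 2.21 - 0.27 = 1.94.
lambda_max + lambda_min = 2.21 + 0.27 = 2.48.
delta = 1.94/2.48 = 194/248 = 97/124.

97/124


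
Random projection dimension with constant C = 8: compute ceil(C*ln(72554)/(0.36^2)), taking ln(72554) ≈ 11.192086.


ln(72554) ≈ 11.192086.
eps^2 = 0.36^2 = 0.1296.
C*ln(N)/eps^2 ≈ 8*11.192086/0.1296 ≈ 690.8695.
m = ceil(690.8695) = 691.

691


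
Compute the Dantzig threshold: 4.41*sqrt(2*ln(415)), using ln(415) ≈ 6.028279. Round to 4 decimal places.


ln(415) ≈ 6.028279.
2*ln(n) ≈ 12.056558.
sqrt(2*ln(n)) ≈ sqrt(12.056558) ≈ 3.472255.
threshold ≈ 4.41*3.472255 = 15.31264455 ≈ 15.3126.

15.3126


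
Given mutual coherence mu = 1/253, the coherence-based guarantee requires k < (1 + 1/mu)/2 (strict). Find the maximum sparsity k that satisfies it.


1/mu = 253.
1 + 1/mu = 254.
(1 + 1/mu)/2 = 127 is an integer and the inequality is strict, so k_max = 127 - 1 = 126.

126


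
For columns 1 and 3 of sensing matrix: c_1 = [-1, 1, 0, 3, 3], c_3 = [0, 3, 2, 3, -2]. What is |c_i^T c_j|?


Inner product: -1*0 + 1*3 + 0*2 + 3*3 + 3*-2
Products: [0, 3, 0, 9, -6]
Sum = 6.
|dot| = 6.

6


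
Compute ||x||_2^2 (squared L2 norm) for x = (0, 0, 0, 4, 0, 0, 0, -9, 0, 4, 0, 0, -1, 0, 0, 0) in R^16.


Non-zero entries: [(3, 4), (7, -9), (9, 4), (12, -1)]
Squares: [16, 81, 16, 1]
||x||_2^2 = sum = 114.

114


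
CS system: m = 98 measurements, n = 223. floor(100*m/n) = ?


100*m/n = 100*98/223 ≈ 43.9462.
floor = 43.

43


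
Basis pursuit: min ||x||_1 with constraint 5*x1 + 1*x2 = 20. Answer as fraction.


Axis intercepts:
  x1 = 4, x2 = 0: L1 = 4
  x1 = 0, x2 = 20: L1 = 20
x* = (4, 0)
||x*||_1 = 4.

4


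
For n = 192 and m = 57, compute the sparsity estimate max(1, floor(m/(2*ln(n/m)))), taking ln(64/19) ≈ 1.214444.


n/m = 192/57 = 64/19.
ln(n/m) ≈ 1.214444.
2*ln(n/m) ≈ 2.428888.
m/(2*ln(n/m)) ≈ 57/2.428888 ≈ 23.4675.
floor = 23.
k_max = max(1, 23) = 23.

23


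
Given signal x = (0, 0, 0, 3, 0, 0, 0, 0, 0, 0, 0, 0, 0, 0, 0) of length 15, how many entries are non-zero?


Non-zero positions: [3].
Sparsity = 1.

1


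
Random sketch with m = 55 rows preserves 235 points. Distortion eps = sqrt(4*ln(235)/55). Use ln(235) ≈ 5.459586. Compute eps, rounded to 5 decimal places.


ln(235) ≈ 5.459586.
4*ln(N)/m ≈ 4*5.459586/55 ≈ 0.3970608.
eps = sqrt(0.3970608) ≈ 0.6301276 ≈ 0.63013.

0.63013


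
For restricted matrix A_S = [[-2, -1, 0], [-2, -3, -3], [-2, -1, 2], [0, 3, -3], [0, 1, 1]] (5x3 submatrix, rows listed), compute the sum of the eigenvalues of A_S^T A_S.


Sum of eigenvalues of A_S^T A_S = trace(A_S^T A_S) = sum of squared column norms of A_S.
A_S^T A_S diagonal: [12, 21, 23].
trace = 12 + 21 + 23 = 56.

56


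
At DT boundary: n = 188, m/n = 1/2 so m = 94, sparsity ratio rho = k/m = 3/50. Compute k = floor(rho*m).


m = 1/2*188 = 94.
rho = 3/50.
rho*m = 3/50*94 = 5.64.
k = floor(5.64) = 5.

5


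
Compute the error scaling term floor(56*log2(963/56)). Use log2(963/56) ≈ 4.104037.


log2(n/k) = log2(963/56) ≈ 4.104037.
k*log2(n/k) ≈ 56*4.104037 = 229.826072.
floor(229.826072) = 229.

229


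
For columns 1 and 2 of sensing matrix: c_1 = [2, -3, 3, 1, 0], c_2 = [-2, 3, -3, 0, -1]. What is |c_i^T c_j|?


Inner product: 2*-2 + -3*3 + 3*-3 + 1*0 + 0*-1
Products: [-4, -9, -9, 0, 0]
Sum = -22.
|dot| = 22.

22


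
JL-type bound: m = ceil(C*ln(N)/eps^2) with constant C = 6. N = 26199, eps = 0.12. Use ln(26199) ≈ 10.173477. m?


ln(26199) ≈ 10.173477.
eps^2 = 0.12^2 = 0.0144.
C*ln(N)/eps^2 ≈ 6*10.173477/0.0144 ≈ 4238.9487.
m = ceil(4238.9487) = 4239.

4239


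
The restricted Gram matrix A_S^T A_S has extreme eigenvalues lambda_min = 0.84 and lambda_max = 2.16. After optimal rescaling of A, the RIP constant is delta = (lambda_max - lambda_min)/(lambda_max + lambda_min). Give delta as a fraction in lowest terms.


lambda_max - lambda_min = 2.16 - 0.84 = 1.32.
lambda_max + lambda_min = 2.16 + 0.84 = 3.00.
delta = 1.32/3.00 = 132/300 = 11/25.

11/25


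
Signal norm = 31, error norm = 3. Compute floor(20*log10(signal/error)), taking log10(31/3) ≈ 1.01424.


||x||/||e|| = 31/3.
log10(31/3) ≈ 1.01424.
20*log10(||x||/||e||) ≈ 20*1.01424 = 20.2848.
floor(20.2848) = 20.

20


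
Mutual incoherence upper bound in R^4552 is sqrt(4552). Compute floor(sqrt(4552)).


67^2 = 4489 <= 4552 < 4624 = 68^2, so 67 <= sqrt(4552) < 68.
floor(sqrt(4552)) = 67.

67


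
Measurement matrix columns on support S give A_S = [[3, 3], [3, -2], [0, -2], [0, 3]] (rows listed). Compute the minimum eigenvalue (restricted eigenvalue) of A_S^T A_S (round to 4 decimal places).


A_S^T A_S = [[18, 3], [3, 26]].
trace = 44.
det = 459.
disc = trace^2 - 4*det = 1936 - 4*459 = 100.
sqrt(100) = 10.
lam_min = (44 - 10)/2 = 17 = 17.0000.

17.0000


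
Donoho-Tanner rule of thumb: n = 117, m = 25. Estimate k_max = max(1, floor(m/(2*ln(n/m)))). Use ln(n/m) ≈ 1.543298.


n/m = 117/25.
ln(n/m) ≈ 1.543298.
2*ln(n/m) ≈ 3.086596.
m/(2*ln(n/m)) ≈ 25/3.086596 ≈ 8.0995.
floor = 8.
k_max = max(1, 8) = 8.

8


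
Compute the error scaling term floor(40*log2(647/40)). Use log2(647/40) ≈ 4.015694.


log2(n/k) = log2(647/40) ≈ 4.015694.
k*log2(n/k) ≈ 40*4.015694 = 160.62776.
floor(160.62776) = 160.

160


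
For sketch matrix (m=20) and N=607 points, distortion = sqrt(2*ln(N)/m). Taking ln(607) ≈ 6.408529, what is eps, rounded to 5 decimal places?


ln(607) ≈ 6.408529.
2*ln(N)/m ≈ 2*6.408529/20 ≈ 0.6408529.
eps = sqrt(0.6408529) ≈ 0.8005329 ≈ 0.80053.

0.80053


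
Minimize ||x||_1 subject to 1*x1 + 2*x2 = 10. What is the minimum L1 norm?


Axis intercepts:
  x1 = 10, x2 = 0: L1 = 10
  x1 = 0, x2 = 5: L1 = 5
x* = (0, 5)
||x*||_1 = 5.

5


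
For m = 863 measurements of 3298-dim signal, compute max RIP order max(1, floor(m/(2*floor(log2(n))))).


floor(log2(3298)) = 11.
2*11 = 22.
m/(2*floor(log2(n))) = 863/22 ≈ 39.2273.
floor = 39.
k = max(1, 39) = 39.

39


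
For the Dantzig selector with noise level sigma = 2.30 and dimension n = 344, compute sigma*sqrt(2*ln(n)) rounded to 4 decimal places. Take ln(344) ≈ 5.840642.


ln(344) ≈ 5.840642.
2*ln(n) ≈ 11.681284.
sqrt(2*ln(n)) ≈ sqrt(11.681284) ≈ 3.417789.
threshold ≈ 2.30*3.417789 = 7.8609147 ≈ 7.8609.

7.8609


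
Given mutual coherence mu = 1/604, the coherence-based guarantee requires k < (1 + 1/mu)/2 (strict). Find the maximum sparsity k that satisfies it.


1/mu = 604.
1 + 1/mu = 605.
(1 + 1/mu)/2 = 302.5 is not an integer, so k_max = floor(302.5) = 302.

302


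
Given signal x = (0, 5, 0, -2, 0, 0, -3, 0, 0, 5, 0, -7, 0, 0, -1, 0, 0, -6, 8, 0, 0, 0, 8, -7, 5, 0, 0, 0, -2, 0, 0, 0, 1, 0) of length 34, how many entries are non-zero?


Non-zero positions: [1, 3, 6, 9, 11, 14, 17, 18, 22, 23, 24, 28, 32].
Sparsity = 13.

13


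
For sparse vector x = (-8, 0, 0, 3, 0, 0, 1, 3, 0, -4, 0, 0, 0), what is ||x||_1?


Non-zero entries: [(0, -8), (3, 3), (6, 1), (7, 3), (9, -4)]
Absolute values: [8, 3, 1, 3, 4]
||x||_1 = sum = 19.

19


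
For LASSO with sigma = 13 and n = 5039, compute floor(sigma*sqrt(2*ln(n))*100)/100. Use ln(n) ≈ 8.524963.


ln(5039) ≈ 8.524963.
2*ln(n) ≈ 17.049926.
sqrt(2*ln(n)) ≈ sqrt(17.049926) ≈ 4.129156.
lambda ≈ 13*4.129156 = 53.679028.
floor(lambda*100)/100 = 53.67.

53.67


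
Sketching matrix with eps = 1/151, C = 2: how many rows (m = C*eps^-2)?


1/eps = 151.
(1/eps)^2 = 22801.
m = 2*22801 = 45602.

45602


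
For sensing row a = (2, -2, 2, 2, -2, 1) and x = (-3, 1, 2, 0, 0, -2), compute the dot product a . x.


Non-zero terms: ['2*-3', '-2*1', '2*2', '1*-2']
Products: [-6, -2, 4, -2]
y = sum = -6.

-6


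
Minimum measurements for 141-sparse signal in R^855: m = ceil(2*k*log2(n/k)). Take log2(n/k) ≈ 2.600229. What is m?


log2(n/k) = log2(855/141) ≈ 2.600229.
2*k*log2(n/k) ≈ 2*141*2.600229 = 733.264578.
m = ceil(733.264578) = 734.

734


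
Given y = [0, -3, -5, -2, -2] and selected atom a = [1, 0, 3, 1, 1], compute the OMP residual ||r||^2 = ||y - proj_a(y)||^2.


a^T a = 12.
a^T y = -19.
coeff = -19/12 = -19/12.
||r||^2 = 143/12.

143/12


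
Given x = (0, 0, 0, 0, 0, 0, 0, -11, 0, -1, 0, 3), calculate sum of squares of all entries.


Non-zero entries: [(7, -11), (9, -1), (11, 3)]
Squares: [121, 1, 9]
||x||_2^2 = sum = 131.

131


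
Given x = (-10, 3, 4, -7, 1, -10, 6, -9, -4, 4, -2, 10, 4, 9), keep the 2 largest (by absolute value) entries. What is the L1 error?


Sorted |x_i| descending: [10, 10, 10, 9, 9, 7, 6, 4, 4, 4, 4, 3, 2, 1]
Keep top 2: [10, 10]
Tail entries: [10, 9, 9, 7, 6, 4, 4, 4, 4, 3, 2, 1]
L1 error = sum of tail = 63.

63


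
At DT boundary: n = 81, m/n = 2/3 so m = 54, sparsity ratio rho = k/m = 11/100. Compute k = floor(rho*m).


m = 2/3*81 = 54.
rho = 11/100.
rho*m = 11/100*54 = 5.94.
k = floor(5.94) = 5.

5


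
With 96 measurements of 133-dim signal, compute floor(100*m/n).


100*m/n = 100*96/133 ≈ 72.1805.
floor = 72.

72


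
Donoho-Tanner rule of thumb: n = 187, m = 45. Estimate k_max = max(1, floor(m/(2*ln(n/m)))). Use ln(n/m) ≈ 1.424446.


n/m = 187/45.
ln(n/m) ≈ 1.424446.
2*ln(n/m) ≈ 2.848892.
m/(2*ln(n/m)) ≈ 45/2.848892 ≈ 15.7956.
floor = 15.
k_max = max(1, 15) = 15.

15


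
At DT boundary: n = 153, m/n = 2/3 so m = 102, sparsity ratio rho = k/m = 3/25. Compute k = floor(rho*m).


m = 2/3*153 = 102.
rho = 3/25.
rho*m = 3/25*102 = 12.24.
k = floor(12.24) = 12.

12


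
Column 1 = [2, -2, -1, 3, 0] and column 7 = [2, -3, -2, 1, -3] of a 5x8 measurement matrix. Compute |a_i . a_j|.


Inner product: 2*2 + -2*-3 + -1*-2 + 3*1 + 0*-3
Products: [4, 6, 2, 3, 0]
Sum = 15.
|dot| = 15.

15


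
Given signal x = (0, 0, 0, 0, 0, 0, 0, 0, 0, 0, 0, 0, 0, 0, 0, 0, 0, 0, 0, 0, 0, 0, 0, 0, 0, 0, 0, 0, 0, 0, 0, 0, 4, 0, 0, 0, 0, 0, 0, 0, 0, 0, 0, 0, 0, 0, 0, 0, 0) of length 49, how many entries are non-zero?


Non-zero positions: [32].
Sparsity = 1.

1


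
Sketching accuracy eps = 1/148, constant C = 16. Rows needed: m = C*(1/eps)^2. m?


1/eps = 148.
(1/eps)^2 = 21904.
m = 16*21904 = 350464.

350464


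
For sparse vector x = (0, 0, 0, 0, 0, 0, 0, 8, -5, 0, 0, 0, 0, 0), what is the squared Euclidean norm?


Non-zero entries: [(7, 8), (8, -5)]
Squares: [64, 25]
||x||_2^2 = sum = 89.

89


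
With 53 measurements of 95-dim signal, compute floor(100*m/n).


100*m/n = 100*53/95 ≈ 55.7895.
floor = 55.

55


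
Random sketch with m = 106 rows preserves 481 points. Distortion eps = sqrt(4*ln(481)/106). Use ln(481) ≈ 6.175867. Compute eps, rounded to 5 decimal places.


ln(481) ≈ 6.175867.
4*ln(N)/m ≈ 4*6.175867/106 ≈ 0.23305158.
eps = sqrt(0.23305158) ≈ 0.4827542 ≈ 0.48275.

0.48275


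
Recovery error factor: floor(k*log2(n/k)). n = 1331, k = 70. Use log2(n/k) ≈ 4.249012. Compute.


log2(n/k) = log2(1331/70) ≈ 4.249012.
k*log2(n/k) ≈ 70*4.249012 = 297.43084.
floor(297.43084) = 297.

297


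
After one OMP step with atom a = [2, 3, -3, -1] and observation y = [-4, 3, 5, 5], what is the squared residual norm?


a^T a = 23.
a^T y = -19.
coeff = -19/23 = -19/23.
||r||^2 = 1364/23.

1364/23


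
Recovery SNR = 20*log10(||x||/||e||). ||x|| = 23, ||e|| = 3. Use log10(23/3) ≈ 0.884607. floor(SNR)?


||x||/||e|| = 23/3.
log10(23/3) ≈ 0.884607.
20*log10(||x||/||e||) ≈ 20*0.884607 = 17.69214.
floor(17.69214) = 17.

17


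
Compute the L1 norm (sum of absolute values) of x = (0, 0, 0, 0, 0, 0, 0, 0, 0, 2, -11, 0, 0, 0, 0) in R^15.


Non-zero entries: [(9, 2), (10, -11)]
Absolute values: [2, 11]
||x||_1 = sum = 13.

13


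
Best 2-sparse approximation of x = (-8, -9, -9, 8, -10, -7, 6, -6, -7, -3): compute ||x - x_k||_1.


Sorted |x_i| descending: [10, 9, 9, 8, 8, 7, 7, 6, 6, 3]
Keep top 2: [10, 9]
Tail entries: [9, 8, 8, 7, 7, 6, 6, 3]
L1 error = sum of tail = 54.

54


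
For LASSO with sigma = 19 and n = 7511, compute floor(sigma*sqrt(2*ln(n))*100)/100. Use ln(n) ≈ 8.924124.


ln(7511) ≈ 8.924124.
2*ln(n) ≈ 17.848248.
sqrt(2*ln(n)) ≈ sqrt(17.848248) ≈ 4.224719.
lambda ≈ 19*4.224719 = 80.269661.
floor(lambda*100)/100 = 80.26.

80.26


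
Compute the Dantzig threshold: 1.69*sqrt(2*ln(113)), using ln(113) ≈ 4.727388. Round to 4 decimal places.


ln(113) ≈ 4.727388.
2*ln(n) ≈ 9.454776.
sqrt(2*ln(n)) ≈ sqrt(9.454776) ≈ 3.074862.
threshold ≈ 1.69*3.074862 = 5.19651678 ≈ 5.1965.

5.1965


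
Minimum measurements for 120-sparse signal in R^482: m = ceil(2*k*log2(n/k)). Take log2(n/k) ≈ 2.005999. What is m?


log2(n/k) = log2(482/120) ≈ 2.005999.
2*k*log2(n/k) ≈ 2*120*2.005999 = 481.43976.
m = ceil(481.43976) = 482.

482


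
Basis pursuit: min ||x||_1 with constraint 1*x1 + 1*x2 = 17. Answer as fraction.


Axis intercepts:
  x1 = 17, x2 = 0: L1 = 17
  x1 = 0, x2 = 17: L1 = 17
x* = (17, 0)
||x*||_1 = 17.

17


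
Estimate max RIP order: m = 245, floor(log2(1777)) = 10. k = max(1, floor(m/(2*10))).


floor(log2(1777)) = 10.
2*10 = 20.
m/(2*floor(log2(n))) = 245/20 ≈ 12.25.
floor = 12.
k = max(1, 12) = 12.

12


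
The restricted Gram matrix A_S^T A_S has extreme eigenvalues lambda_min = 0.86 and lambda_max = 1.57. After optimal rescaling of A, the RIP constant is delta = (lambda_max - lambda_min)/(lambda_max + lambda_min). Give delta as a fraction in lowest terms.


lambda_max - lambda_min = 1.57 - 0.86 = 0.71.
lambda_max + lambda_min = 1.57 + 0.86 = 2.43.
delta = 0.71/2.43 = 71/243.

71/243


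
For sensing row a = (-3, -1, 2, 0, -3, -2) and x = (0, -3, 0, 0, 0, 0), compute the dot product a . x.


Non-zero terms: ['-1*-3']
Products: [3]
y = sum = 3.

3


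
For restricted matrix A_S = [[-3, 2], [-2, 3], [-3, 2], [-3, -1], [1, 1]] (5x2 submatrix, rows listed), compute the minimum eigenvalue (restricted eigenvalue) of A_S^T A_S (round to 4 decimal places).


A_S^T A_S = [[32, -14], [-14, 19]].
trace = 51.
det = 412.
disc = trace^2 - 4*det = 2601 - 4*412 = 953.
sqrt(953) ≈ 30.870698.
lam_min = (51 - sqrt(953))/2 ≈ (51 - 30.870698)/2 = 10.064651 ≈ 10.0647.

10.0647


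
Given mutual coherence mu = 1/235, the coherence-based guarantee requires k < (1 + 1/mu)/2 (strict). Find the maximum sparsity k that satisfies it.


1/mu = 235.
1 + 1/mu = 236.
(1 + 1/mu)/2 = 118 is an integer and the inequality is strict, so k_max = 118 - 1 = 117.

117


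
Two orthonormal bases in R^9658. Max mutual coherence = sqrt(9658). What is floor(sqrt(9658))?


98^2 = 9604 <= 9658 < 9801 = 99^2, so 98 <= sqrt(9658) < 99.
floor(sqrt(9658)) = 98.

98


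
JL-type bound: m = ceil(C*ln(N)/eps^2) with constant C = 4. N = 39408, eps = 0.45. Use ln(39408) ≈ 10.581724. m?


ln(39408) ≈ 10.581724.
eps^2 = 0.45^2 = 0.2025.
C*ln(N)/eps^2 ≈ 4*10.581724/0.2025 ≈ 209.0217.
m = ceil(209.0217) = 210.

210


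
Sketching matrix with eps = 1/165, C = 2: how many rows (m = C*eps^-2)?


1/eps = 165.
(1/eps)^2 = 27225.
m = 2*27225 = 54450.

54450


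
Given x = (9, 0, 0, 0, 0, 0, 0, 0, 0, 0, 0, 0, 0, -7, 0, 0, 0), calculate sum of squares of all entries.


Non-zero entries: [(0, 9), (13, -7)]
Squares: [81, 49]
||x||_2^2 = sum = 130.

130


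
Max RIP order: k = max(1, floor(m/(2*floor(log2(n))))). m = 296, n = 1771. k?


floor(log2(1771)) = 10.
2*10 = 20.
m/(2*floor(log2(n))) = 296/20 ≈ 14.8.
floor = 14.
k = max(1, 14) = 14.

14


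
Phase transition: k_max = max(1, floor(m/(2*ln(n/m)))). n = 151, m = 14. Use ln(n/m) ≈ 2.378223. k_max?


n/m = 151/14.
ln(n/m) ≈ 2.378223.
2*ln(n/m) ≈ 4.756446.
m/(2*ln(n/m)) ≈ 14/4.756446 ≈ 2.9434.
floor = 2.
k_max = max(1, 2) = 2.

2


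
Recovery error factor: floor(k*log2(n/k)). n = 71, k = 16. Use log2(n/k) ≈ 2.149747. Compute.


log2(n/k) = log2(71/16) ≈ 2.149747.
k*log2(n/k) ≈ 16*2.149747 = 34.395952.
floor(34.395952) = 34.

34


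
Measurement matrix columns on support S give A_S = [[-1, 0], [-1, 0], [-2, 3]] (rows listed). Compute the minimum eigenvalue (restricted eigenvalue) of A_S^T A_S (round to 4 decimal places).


A_S^T A_S = [[6, -6], [-6, 9]].
trace = 15.
det = 18.
disc = trace^2 - 4*det = 225 - 4*18 = 153.
sqrt(153) ≈ 12.369317.
lam_min = (15 - sqrt(153))/2 ≈ (15 - 12.369317)/2 = 1.3153415 ≈ 1.3153.

1.3153


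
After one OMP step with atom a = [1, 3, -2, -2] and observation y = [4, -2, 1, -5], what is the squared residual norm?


a^T a = 18.
a^T y = 6.
coeff = 6/18 = 1/3.
||r||^2 = 44.

44


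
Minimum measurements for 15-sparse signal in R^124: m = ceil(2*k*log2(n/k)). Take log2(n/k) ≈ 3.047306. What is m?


log2(n/k) = log2(124/15) ≈ 3.047306.
2*k*log2(n/k) ≈ 2*15*3.047306 = 91.41918.
m = ceil(91.41918) = 92.

92


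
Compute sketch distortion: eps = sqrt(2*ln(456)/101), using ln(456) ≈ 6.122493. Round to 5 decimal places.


ln(456) ≈ 6.122493.
2*ln(N)/m ≈ 2*6.122493/101 ≈ 0.12123749.
eps = sqrt(0.12123749) ≈ 0.3481917 ≈ 0.34819.

0.34819


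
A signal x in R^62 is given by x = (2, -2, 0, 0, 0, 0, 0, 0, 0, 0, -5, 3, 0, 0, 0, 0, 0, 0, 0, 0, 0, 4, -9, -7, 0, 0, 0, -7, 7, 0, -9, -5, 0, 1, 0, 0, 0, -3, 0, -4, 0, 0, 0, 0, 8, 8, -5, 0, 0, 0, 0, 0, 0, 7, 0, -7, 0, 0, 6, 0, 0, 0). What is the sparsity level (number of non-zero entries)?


Non-zero positions: [0, 1, 10, 11, 21, 22, 23, 27, 28, 30, 31, 33, 37, 39, 44, 45, 46, 53, 55, 58].
Sparsity = 20.

20


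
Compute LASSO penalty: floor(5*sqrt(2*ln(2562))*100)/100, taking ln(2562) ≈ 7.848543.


ln(2562) ≈ 7.848543.
2*ln(n) ≈ 15.697086.
sqrt(2*ln(n)) ≈ sqrt(15.697086) ≈ 3.961955.
lambda ≈ 5*3.961955 = 19.809775.
floor(lambda*100)/100 = 19.80.

19.80


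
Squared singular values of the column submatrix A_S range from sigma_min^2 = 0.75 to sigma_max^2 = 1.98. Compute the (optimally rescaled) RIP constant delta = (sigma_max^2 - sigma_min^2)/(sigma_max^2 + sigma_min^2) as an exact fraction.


lambda_max - lambda_min = 1.98 - 0.75 = 1.23.
lambda_max + lambda_min = 1.98 + 0.75 = 2.73.
delta = 1.23/2.73 = 123/273 = 41/91.

41/91


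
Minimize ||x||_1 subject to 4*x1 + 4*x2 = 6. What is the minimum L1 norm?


Axis intercepts:
  x1 = 3/2, x2 = 0: L1 = 3/2
  x1 = 0, x2 = 3/2: L1 = 3/2
x* = (3/2, 0)
||x*||_1 = 3/2.

3/2


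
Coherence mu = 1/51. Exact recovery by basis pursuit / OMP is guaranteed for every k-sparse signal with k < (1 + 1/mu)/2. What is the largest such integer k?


1/mu = 51.
1 + 1/mu = 52.
(1 + 1/mu)/2 = 26 is an integer and the inequality is strict, so k_max = 26 - 1 = 25.

25


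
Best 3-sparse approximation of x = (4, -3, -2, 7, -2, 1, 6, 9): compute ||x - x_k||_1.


Sorted |x_i| descending: [9, 7, 6, 4, 3, 2, 2, 1]
Keep top 3: [9, 7, 6]
Tail entries: [4, 3, 2, 2, 1]
L1 error = sum of tail = 12.

12


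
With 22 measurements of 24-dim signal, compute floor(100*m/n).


100*m/n = 100*22/24 ≈ 91.6667.
floor = 91.

91


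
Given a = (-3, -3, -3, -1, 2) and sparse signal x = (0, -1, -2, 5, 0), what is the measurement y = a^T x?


Non-zero terms: ['-3*-1', '-3*-2', '-1*5']
Products: [3, 6, -5]
y = sum = 4.

4


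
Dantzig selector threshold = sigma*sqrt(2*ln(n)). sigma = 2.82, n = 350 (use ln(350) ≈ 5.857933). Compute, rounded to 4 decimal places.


ln(350) ≈ 5.857933.
2*ln(n) ≈ 11.715866.
sqrt(2*ln(n)) ≈ sqrt(11.715866) ≈ 3.422845.
threshold ≈ 2.82*3.422845 = 9.6524229 ≈ 9.6524.

9.6524


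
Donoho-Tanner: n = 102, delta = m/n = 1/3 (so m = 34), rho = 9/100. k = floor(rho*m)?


m = 1/3*102 = 34.
rho = 9/100.
rho*m = 9/100*34 = 3.06.
k = floor(3.06) = 3.

3


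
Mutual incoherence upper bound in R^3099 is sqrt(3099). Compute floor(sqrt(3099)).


55^2 = 3025 <= 3099 < 3136 = 56^2, so 55 <= sqrt(3099) < 56.
floor(sqrt(3099)) = 55.

55


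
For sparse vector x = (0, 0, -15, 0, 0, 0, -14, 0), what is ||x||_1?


Non-zero entries: [(2, -15), (6, -14)]
Absolute values: [15, 14]
||x||_1 = sum = 29.

29


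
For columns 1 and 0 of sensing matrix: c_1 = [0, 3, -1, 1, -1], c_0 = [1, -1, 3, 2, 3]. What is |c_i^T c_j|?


Inner product: 0*1 + 3*-1 + -1*3 + 1*2 + -1*3
Products: [0, -3, -3, 2, -3]
Sum = -7.
|dot| = 7.

7


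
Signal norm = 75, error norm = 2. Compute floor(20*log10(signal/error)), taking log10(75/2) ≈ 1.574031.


||x||/||e|| = 75/2.
log10(75/2) ≈ 1.574031.
20*log10(||x||/||e||) ≈ 20*1.574031 = 31.48062.
floor(31.48062) = 31.

31


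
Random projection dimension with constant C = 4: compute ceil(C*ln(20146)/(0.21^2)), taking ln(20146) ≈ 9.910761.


ln(20146) ≈ 9.910761.
eps^2 = 0.21^2 = 0.0441.
C*ln(N)/eps^2 ≈ 4*9.910761/0.0441 ≈ 898.9352.
m = ceil(898.9352) = 899.

899


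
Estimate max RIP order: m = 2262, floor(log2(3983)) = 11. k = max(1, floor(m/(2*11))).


floor(log2(3983)) = 11.
2*11 = 22.
m/(2*floor(log2(n))) = 2262/22 ≈ 102.8182.
floor = 102.
k = max(1, 102) = 102.

102


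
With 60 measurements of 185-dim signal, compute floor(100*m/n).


100*m/n = 100*60/185 ≈ 32.4324.
floor = 32.

32


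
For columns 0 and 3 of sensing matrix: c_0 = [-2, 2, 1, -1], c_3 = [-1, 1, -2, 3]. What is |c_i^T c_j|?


Inner product: -2*-1 + 2*1 + 1*-2 + -1*3
Products: [2, 2, -2, -3]
Sum = -1.
|dot| = 1.

1


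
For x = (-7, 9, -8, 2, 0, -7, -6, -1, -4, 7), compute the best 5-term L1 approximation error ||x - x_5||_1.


Sorted |x_i| descending: [9, 8, 7, 7, 7, 6, 4, 2, 1, 0]
Keep top 5: [9, 8, 7, 7, 7]
Tail entries: [6, 4, 2, 1, 0]
L1 error = sum of tail = 13.

13


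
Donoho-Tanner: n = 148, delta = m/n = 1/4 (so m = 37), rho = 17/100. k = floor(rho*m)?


m = 1/4*148 = 37.
rho = 17/100.
rho*m = 17/100*37 = 6.29.
k = floor(6.29) = 6.

6


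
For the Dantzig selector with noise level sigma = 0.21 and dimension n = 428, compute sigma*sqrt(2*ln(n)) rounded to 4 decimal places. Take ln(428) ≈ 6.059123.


ln(428) ≈ 6.059123.
2*ln(n) ≈ 12.118246.
sqrt(2*ln(n)) ≈ sqrt(12.118246) ≈ 3.481127.
threshold ≈ 0.21*3.481127 = 0.73103667 ≈ 0.7310.

0.7310


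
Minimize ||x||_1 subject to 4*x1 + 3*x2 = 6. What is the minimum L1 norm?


Axis intercepts:
  x1 = 3/2, x2 = 0: L1 = 3/2
  x1 = 0, x2 = 2: L1 = 2
x* = (3/2, 0)
||x*||_1 = 3/2.

3/2


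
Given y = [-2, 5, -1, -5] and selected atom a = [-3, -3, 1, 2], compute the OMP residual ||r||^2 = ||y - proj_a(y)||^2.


a^T a = 23.
a^T y = -20.
coeff = -20/23 = -20/23.
||r||^2 = 865/23.

865/23


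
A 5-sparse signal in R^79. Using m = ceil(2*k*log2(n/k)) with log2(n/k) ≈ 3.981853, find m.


log2(n/k) = log2(79/5) ≈ 3.981853.
2*k*log2(n/k) ≈ 2*5*3.981853 = 39.81853.
m = ceil(39.81853) = 40.

40


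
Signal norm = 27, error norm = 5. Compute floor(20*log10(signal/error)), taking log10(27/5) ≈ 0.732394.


||x||/||e|| = 27/5.
log10(27/5) ≈ 0.732394.
20*log10(||x||/||e||) ≈ 20*0.732394 = 14.64788.
floor(14.64788) = 14.

14


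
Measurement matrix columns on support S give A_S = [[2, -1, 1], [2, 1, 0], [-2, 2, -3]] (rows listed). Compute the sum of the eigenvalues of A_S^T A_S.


Sum of eigenvalues of A_S^T A_S = trace(A_S^T A_S) = sum of squared column norms of A_S.
A_S^T A_S diagonal: [12, 6, 10].
trace = 12 + 6 + 10 = 28.

28


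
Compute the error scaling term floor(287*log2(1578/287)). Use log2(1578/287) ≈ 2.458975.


log2(n/k) = log2(1578/287) ≈ 2.458975.
k*log2(n/k) ≈ 287*2.458975 = 705.725825.
floor(705.725825) = 705.

705


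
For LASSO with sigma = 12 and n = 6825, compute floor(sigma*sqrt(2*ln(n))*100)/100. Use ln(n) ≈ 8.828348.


ln(6825) ≈ 8.828348.
2*ln(n) ≈ 17.656696.
sqrt(2*ln(n)) ≈ sqrt(17.656696) ≈ 4.201987.
lambda ≈ 12*4.201987 = 50.423844.
floor(lambda*100)/100 = 50.42.

50.42


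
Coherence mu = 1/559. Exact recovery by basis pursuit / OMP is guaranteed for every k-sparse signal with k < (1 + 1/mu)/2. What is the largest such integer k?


1/mu = 559.
1 + 1/mu = 560.
(1 + 1/mu)/2 = 280 is an integer and the inequality is strict, so k_max = 280 - 1 = 279.

279


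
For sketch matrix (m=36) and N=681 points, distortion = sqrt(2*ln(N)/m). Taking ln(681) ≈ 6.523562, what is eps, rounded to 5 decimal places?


ln(681) ≈ 6.523562.
2*ln(N)/m ≈ 2*6.523562/36 ≈ 0.36242011.
eps = sqrt(0.36242011) ≈ 0.6020134 ≈ 0.60201.

0.60201


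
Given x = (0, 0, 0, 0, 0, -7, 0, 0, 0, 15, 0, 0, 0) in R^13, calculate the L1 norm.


Non-zero entries: [(5, -7), (9, 15)]
Absolute values: [7, 15]
||x||_1 = sum = 22.

22


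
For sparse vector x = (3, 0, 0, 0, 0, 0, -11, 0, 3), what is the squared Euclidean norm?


Non-zero entries: [(0, 3), (6, -11), (8, 3)]
Squares: [9, 121, 9]
||x||_2^2 = sum = 139.

139


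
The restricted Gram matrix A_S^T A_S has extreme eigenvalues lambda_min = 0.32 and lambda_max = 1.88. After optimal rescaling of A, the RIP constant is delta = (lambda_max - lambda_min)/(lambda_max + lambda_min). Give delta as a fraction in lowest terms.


lambda_max - lambda_min = 1.88 - 0.32 = 1.56.
lambda_max + lambda_min = 1.88 + 0.32 = 2.20.
delta = 1.56/2.20 = 156/220 = 39/55.

39/55


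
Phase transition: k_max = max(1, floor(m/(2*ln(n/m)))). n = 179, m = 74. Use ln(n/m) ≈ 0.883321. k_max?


n/m = 179/74.
ln(n/m) ≈ 0.883321.
2*ln(n/m) ≈ 1.766642.
m/(2*ln(n/m)) ≈ 74/1.766642 ≈ 41.8874.
floor = 41.
k_max = max(1, 41) = 41.

41


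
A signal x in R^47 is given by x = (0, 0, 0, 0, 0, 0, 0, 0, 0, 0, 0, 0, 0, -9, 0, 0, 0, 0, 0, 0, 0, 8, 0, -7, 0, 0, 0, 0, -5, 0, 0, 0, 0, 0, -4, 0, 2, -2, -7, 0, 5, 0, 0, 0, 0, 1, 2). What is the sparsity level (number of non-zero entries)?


Non-zero positions: [13, 21, 23, 28, 34, 36, 37, 38, 40, 45, 46].
Sparsity = 11.

11


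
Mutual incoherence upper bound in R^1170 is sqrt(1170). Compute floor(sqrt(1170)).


34^2 = 1156 <= 1170 < 1225 = 35^2, so 34 <= sqrt(1170) < 35.
floor(sqrt(1170)) = 34.

34


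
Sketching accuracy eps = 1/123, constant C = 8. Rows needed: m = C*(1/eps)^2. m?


1/eps = 123.
(1/eps)^2 = 15129.
m = 8*15129 = 121032.

121032


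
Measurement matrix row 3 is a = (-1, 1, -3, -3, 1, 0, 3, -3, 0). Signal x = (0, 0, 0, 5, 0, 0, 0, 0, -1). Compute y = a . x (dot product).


Non-zero terms: ['-3*5', '0*-1']
Products: [-15, 0]
y = sum = -15.

-15


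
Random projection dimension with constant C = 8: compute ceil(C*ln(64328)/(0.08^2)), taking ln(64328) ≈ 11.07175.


ln(64328) ≈ 11.07175.
eps^2 = 0.08^2 = 0.0064.
C*ln(N)/eps^2 ≈ 8*11.07175/0.0064 ≈ 13839.6875.
m = ceil(13839.6875) = 13840.

13840


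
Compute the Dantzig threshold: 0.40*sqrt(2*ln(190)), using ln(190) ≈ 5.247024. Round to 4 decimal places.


ln(190) ≈ 5.247024.
2*ln(n) ≈ 10.494048.
sqrt(2*ln(n)) ≈ sqrt(10.494048) ≈ 3.239452.
threshold ≈ 0.40*3.239452 = 1.2957808 ≈ 1.2958.

1.2958


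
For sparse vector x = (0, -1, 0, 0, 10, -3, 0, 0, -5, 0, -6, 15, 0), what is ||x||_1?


Non-zero entries: [(1, -1), (4, 10), (5, -3), (8, -5), (10, -6), (11, 15)]
Absolute values: [1, 10, 3, 5, 6, 15]
||x||_1 = sum = 40.

40


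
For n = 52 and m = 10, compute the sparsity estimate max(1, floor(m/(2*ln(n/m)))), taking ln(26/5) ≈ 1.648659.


n/m = 52/10 = 26/5.
ln(n/m) ≈ 1.648659.
2*ln(n/m) ≈ 3.297318.
m/(2*ln(n/m)) ≈ 10/3.297318 ≈ 3.0328.
floor = 3.
k_max = max(1, 3) = 3.

3


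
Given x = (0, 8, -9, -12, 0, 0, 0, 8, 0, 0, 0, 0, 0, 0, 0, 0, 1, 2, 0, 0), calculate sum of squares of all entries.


Non-zero entries: [(1, 8), (2, -9), (3, -12), (7, 8), (16, 1), (17, 2)]
Squares: [64, 81, 144, 64, 1, 4]
||x||_2^2 = sum = 358.

358


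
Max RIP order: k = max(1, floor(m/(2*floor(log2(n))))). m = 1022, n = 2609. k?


floor(log2(2609)) = 11.
2*11 = 22.
m/(2*floor(log2(n))) = 1022/22 ≈ 46.4545.
floor = 46.
k = max(1, 46) = 46.

46


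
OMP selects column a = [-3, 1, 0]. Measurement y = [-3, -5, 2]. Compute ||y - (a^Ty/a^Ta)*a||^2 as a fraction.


a^T a = 10.
a^T y = 4.
coeff = 4/10 = 2/5.
||r||^2 = 182/5.

182/5


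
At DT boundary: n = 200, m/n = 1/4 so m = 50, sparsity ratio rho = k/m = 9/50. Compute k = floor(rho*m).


m = 1/4*200 = 50.
rho = 9/50.
rho*m = 9/50*50 = 9.
k = floor(9) = 9.

9


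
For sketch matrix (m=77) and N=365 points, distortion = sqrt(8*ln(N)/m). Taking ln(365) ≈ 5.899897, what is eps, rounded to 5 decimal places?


ln(365) ≈ 5.899897.
8*ln(N)/m ≈ 8*5.899897/77 ≈ 0.61297631.
eps = sqrt(0.61297631) ≈ 0.782928 ≈ 0.78293.

0.78293


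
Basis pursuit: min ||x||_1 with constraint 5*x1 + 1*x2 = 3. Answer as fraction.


Axis intercepts:
  x1 = 3/5, x2 = 0: L1 = 3/5
  x1 = 0, x2 = 3: L1 = 3
x* = (3/5, 0)
||x*||_1 = 3/5.

3/5


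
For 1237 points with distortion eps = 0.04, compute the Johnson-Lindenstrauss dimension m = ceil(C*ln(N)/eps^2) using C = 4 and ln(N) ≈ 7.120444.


ln(1237) ≈ 7.120444.
eps^2 = 0.04^2 = 0.0016.
C*ln(N)/eps^2 ≈ 4*7.120444/0.0016 ≈ 17801.11.
m = ceil(17801.11) = 17802.

17802


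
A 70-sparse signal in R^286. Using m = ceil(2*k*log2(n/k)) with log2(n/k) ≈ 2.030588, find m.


log2(n/k) = log2(286/70) ≈ 2.030588.
2*k*log2(n/k) ≈ 2*70*2.030588 = 284.28232.
m = ceil(284.28232) = 285.

285


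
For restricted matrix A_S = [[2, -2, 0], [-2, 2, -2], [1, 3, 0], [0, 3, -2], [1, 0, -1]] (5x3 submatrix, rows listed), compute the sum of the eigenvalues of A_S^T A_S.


Sum of eigenvalues of A_S^T A_S = trace(A_S^T A_S) = sum of squared column norms of A_S.
A_S^T A_S diagonal: [10, 26, 9].
trace = 10 + 26 + 9 = 45.

45


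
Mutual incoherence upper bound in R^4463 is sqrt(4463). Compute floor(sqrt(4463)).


66^2 = 4356 <= 4463 < 4489 = 67^2, so 66 <= sqrt(4463) < 67.
floor(sqrt(4463)) = 66.

66


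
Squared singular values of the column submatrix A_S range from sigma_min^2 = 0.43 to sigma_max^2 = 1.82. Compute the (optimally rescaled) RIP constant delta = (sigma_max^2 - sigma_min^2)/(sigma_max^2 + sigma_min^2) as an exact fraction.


lambda_max - lambda_min = 1.82 - 0.43 = 1.39.
lambda_max + lambda_min = 1.82 + 0.43 = 2.25.
delta = 1.39/2.25 = 139/225.

139/225


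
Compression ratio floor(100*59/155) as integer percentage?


100*m/n = 100*59/155 ≈ 38.0645.
floor = 38.

38


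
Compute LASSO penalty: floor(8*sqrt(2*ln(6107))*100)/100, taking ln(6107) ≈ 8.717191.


ln(6107) ≈ 8.717191.
2*ln(n) ≈ 17.434382.
sqrt(2*ln(n)) ≈ sqrt(17.434382) ≈ 4.17545.
lambda ≈ 8*4.17545 = 33.4036.
floor(lambda*100)/100 = 33.40.

33.40


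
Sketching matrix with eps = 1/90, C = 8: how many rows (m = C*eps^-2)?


1/eps = 90.
(1/eps)^2 = 8100.
m = 8*8100 = 64800.

64800


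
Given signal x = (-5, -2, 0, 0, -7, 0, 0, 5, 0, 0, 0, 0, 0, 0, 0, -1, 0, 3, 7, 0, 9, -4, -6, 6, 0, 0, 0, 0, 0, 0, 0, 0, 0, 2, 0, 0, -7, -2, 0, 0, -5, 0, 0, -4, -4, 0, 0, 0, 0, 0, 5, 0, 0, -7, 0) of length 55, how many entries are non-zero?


Non-zero positions: [0, 1, 4, 7, 15, 17, 18, 20, 21, 22, 23, 33, 36, 37, 40, 43, 44, 50, 53].
Sparsity = 19.

19


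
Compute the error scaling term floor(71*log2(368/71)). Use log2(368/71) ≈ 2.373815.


log2(n/k) = log2(368/71) ≈ 2.373815.
k*log2(n/k) ≈ 71*2.373815 = 168.540865.
floor(168.540865) = 168.

168


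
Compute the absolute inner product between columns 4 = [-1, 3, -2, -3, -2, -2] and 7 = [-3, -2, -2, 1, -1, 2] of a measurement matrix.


Inner product: -1*-3 + 3*-2 + -2*-2 + -3*1 + -2*-1 + -2*2
Products: [3, -6, 4, -3, 2, -4]
Sum = -4.
|dot| = 4.

4


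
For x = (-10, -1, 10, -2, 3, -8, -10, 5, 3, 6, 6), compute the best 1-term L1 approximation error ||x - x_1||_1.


Sorted |x_i| descending: [10, 10, 10, 8, 6, 6, 5, 3, 3, 2, 1]
Keep top 1: [10]
Tail entries: [10, 10, 8, 6, 6, 5, 3, 3, 2, 1]
L1 error = sum of tail = 54.

54


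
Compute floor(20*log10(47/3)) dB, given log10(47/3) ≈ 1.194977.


||x||/||e|| = 47/3.
log10(47/3) ≈ 1.194977.
20*log10(||x||/||e||) ≈ 20*1.194977 = 23.89954.
floor(23.89954) = 23.

23


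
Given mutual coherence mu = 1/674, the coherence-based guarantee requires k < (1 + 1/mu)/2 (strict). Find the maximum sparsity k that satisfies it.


1/mu = 674.
1 + 1/mu = 675.
(1 + 1/mu)/2 = 337.5 is not an integer, so k_max = floor(337.5) = 337.

337


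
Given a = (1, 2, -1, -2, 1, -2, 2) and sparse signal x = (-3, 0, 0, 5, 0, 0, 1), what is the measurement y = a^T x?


Non-zero terms: ['1*-3', '-2*5', '2*1']
Products: [-3, -10, 2]
y = sum = -11.

-11


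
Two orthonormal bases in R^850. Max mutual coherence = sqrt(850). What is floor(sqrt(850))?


29^2 = 841 <= 850 < 900 = 30^2, so 29 <= sqrt(850) < 30.
floor(sqrt(850)) = 29.

29


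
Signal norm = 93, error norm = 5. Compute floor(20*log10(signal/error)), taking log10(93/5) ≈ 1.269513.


||x||/||e|| = 93/5.
log10(93/5) ≈ 1.269513.
20*log10(||x||/||e||) ≈ 20*1.269513 = 25.39026.
floor(25.39026) = 25.

25


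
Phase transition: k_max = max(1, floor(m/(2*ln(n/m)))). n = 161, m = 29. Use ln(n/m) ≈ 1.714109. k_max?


n/m = 161/29.
ln(n/m) ≈ 1.714109.
2*ln(n/m) ≈ 3.428218.
m/(2*ln(n/m)) ≈ 29/3.428218 ≈ 8.4592.
floor = 8.
k_max = max(1, 8) = 8.

8


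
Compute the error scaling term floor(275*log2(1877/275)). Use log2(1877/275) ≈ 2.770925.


log2(n/k) = log2(1877/275) ≈ 2.770925.
k*log2(n/k) ≈ 275*2.770925 = 762.004375.
floor(762.004375) = 762.

762


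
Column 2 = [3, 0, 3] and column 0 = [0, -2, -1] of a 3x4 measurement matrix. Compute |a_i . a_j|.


Inner product: 3*0 + 0*-2 + 3*-1
Products: [0, 0, -3]
Sum = -3.
|dot| = 3.

3


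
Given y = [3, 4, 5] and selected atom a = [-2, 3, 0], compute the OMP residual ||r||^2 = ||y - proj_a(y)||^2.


a^T a = 13.
a^T y = 6.
coeff = 6/13 = 6/13.
||r||^2 = 614/13.

614/13


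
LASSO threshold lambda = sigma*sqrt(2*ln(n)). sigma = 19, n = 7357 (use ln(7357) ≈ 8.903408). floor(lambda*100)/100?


ln(7357) ≈ 8.903408.
2*ln(n) ≈ 17.806816.
sqrt(2*ln(n)) ≈ sqrt(17.806816) ≈ 4.219812.
lambda ≈ 19*4.219812 = 80.176428.
floor(lambda*100)/100 = 80.17.

80.17


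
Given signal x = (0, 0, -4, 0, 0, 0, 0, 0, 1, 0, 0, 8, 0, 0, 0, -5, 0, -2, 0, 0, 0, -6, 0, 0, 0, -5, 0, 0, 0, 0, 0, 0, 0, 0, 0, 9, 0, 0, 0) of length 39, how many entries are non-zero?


Non-zero positions: [2, 8, 11, 15, 17, 21, 25, 35].
Sparsity = 8.

8


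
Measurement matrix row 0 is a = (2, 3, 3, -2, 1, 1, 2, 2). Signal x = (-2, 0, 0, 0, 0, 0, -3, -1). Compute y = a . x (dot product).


Non-zero terms: ['2*-2', '2*-3', '2*-1']
Products: [-4, -6, -2]
y = sum = -12.

-12


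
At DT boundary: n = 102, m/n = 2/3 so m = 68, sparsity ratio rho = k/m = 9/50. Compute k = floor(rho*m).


m = 2/3*102 = 68.
rho = 9/50.
rho*m = 9/50*68 = 12.24.
k = floor(12.24) = 12.

12
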